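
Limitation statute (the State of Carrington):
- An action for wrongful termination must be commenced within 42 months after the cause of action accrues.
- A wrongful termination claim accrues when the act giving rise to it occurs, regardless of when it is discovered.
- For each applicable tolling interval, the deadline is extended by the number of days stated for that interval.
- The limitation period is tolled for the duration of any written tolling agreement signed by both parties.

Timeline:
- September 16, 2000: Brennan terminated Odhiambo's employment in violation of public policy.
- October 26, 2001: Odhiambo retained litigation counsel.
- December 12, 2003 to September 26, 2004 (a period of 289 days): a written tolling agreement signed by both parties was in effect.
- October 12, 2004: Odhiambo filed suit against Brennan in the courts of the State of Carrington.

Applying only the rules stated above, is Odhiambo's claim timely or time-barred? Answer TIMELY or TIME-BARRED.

TIMELY

The limitation period began to run on September 16, 2000.
The untolled deadline — 42 months after September 16, 2000 — is March 16, 2004.
The written tolling agreement from December 12, 2003 to September 26, 2004 tolled the period for 289 days, extending the deadline to December 30, 2004.
Nothing else in the chronology tolls or restarts the period.
Odhiambo filed on October 12, 2004, before the December 30, 2004 deadline, so the action is timely.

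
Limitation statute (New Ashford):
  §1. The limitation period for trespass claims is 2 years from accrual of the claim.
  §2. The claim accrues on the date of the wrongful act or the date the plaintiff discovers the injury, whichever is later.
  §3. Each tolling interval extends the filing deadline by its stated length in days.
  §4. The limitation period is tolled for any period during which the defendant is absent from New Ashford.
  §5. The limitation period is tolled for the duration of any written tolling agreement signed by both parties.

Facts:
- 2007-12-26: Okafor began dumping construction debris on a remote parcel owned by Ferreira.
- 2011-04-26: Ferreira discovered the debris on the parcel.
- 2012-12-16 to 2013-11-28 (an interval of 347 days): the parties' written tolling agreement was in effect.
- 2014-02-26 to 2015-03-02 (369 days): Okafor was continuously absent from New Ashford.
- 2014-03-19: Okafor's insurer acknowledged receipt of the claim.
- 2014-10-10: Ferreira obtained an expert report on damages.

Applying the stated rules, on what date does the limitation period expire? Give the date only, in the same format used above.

The claim accrued on 2011-04-26 — the later of the 2007-12-26 act and the 2011-04-26 discovery.
Adding the 2 years base period to 2011-04-26 gives a deadline of 2013-04-26, before any tolling.
Because the written tolling agreement ran from 2012-12-16 to 2013-11-28, the deadline is extended by 347 days to 2014-04-08.
The period was tolled for 369 days by the defendant's absence from the jurisdiction (2014-02-26 to 2015-03-02), pushing the deadline to 2015-04-12.
None of the other events listed affects the running of the period under the stated rules.

2015-04-12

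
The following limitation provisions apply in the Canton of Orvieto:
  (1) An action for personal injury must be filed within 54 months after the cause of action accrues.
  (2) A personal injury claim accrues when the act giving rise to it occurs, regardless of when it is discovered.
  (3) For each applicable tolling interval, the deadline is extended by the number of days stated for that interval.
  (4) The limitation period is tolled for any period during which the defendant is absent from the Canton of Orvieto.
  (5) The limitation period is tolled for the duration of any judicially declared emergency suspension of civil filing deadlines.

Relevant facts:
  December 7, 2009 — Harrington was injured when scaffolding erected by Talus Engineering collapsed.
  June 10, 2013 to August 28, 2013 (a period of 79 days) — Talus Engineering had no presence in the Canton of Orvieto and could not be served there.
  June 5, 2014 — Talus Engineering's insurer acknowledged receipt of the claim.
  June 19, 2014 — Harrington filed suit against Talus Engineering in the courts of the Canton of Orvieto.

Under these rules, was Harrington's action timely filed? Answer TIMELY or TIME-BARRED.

TIMELY

The cause of action accrued on December 7, 2009, the date of the act.
Adding the 54 months base period to December 7, 2009 gives a deadline of June 7, 2014, before any tolling.
The defendant's absence from the jurisdiction from June 10, 2013 to August 28, 2013 tolled the period for 79 days, extending the deadline to August 25, 2014.
The other events in the timeline have no effect on the limitation period under the stated rules.
Harrington filed on June 19, 2014, before the August 25, 2014 deadline, so the action is timely.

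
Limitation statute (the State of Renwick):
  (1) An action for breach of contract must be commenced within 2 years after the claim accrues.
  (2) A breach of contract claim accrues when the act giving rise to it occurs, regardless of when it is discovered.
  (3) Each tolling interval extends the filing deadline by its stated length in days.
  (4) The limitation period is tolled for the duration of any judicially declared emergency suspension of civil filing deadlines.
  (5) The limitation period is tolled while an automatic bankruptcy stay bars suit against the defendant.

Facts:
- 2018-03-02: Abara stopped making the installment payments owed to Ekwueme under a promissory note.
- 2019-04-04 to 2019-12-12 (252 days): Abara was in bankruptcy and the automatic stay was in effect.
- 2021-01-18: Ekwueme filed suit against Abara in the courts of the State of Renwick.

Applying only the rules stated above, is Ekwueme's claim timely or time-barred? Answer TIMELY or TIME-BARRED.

The limitation period began to run on 2018-03-02.
Adding the 2 years base period to 2018-03-02 gives a deadline of 2020-03-02, before any tolling.
The period was tolled for 252 days by the automatic bankruptcy stay (2019-04-04 to 2019-12-12), pushing the deadline to 2020-11-09.
Filing on 2021-01-18 missed the 2020-11-09 deadline — the action is time-barred.

TIME-BARRED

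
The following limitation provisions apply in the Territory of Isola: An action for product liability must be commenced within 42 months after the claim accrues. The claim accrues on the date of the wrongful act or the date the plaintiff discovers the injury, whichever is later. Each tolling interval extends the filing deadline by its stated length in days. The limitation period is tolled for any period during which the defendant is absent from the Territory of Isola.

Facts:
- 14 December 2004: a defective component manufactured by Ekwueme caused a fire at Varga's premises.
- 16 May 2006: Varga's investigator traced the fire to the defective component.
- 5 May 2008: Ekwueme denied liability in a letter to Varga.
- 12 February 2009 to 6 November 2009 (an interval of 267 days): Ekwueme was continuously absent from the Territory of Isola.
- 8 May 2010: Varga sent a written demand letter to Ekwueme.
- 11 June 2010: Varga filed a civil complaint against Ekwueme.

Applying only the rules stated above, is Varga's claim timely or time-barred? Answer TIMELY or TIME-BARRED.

TIMELY

Taking the later of the act (14 December 2004) and discovery (16 May 2006), the claim accrued on 16 May 2006.
The untolled deadline — 42 months after 16 May 2006 — is 16 November 2009.
The defendant's absence from the jurisdiction from 12 February 2009 to 6 November 2009 tolled the period for 267 days, extending the deadline to 10 August 2010.
The other events in the timeline have no effect on the limitation period under the stated rules.
The 11 June 2010 filing precedes the 10 August 2010 deadline; the claim is timely.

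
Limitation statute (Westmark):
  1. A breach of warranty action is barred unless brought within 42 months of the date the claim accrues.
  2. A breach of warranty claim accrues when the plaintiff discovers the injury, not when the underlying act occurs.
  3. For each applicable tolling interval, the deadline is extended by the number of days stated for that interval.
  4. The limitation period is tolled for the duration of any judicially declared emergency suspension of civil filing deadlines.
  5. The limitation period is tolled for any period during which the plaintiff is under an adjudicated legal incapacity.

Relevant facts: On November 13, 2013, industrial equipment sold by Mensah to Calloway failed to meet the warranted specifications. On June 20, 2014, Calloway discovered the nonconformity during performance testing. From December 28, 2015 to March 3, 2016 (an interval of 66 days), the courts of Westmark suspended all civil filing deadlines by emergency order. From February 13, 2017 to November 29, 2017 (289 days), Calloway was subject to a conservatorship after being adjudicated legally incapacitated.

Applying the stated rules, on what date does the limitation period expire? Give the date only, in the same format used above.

Under the discovery rule, the claim accrued on June 20, 2014, when Calloway discovered the injury — not on the November 13, 2013 date of the underlying act.
Adding the 42 months base period to June 20, 2014 gives a deadline of December 20, 2017, before any tolling.
Because the emergency suspension of filing deadlines ran from December 28, 2015 to March 3, 2016, the deadline is extended by 66 days to February 24, 2018.
The plaintiff's legal incapacity from February 13, 2017 to November 29, 2017 tolled the period for 289 days, extending the deadline to December 10, 2018.

December 10, 2018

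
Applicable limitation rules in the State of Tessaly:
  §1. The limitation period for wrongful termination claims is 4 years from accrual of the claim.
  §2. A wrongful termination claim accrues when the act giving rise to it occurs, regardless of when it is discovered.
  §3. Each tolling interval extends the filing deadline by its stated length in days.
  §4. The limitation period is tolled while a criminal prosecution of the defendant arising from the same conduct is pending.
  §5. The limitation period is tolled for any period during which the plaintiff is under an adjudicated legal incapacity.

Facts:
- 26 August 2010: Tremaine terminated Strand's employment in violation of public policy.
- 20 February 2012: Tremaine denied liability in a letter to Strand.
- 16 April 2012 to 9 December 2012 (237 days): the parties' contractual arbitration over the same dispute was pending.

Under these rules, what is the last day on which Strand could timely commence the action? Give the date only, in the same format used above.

The limitation period began to run on 26 August 2010.
The untolled deadline — 4 years after 26 August 2010 — is 26 August 2014.
Although a pending arbitration ran from 16 April 2012 to 9 December 2012, the stated rules do not make that a tolling event, so it is disregarded.
The other events in the timeline have no effect on the limitation period under the stated rules.

26 August 2014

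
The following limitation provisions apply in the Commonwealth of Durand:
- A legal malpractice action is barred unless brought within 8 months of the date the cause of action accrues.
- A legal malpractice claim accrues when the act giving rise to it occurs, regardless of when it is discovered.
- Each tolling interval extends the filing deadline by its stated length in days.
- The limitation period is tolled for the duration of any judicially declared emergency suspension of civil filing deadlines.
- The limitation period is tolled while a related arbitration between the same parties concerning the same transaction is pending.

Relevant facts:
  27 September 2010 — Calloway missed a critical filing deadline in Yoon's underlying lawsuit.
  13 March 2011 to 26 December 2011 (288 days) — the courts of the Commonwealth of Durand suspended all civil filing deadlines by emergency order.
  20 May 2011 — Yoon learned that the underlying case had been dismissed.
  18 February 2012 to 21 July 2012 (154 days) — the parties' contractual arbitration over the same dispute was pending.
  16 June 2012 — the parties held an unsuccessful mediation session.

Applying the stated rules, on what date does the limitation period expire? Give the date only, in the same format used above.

11 August 2012

Accrual is governed by the date of the act, so the period began to run on 27 September 2010; the later discovery on 20 May 2011 is irrelevant under the stated rule.
The untolled deadline — 8 months after 27 September 2010 — is 27 May 2011.
The emergency suspension of filing deadlines from 13 March 2011 to 26 December 2011 tolled the period for 288 days, extending the deadline to 10 March 2012.
The period was tolled for 154 days by the pending related arbitration (18 February 2012 to 21 July 2012), pushing the deadline to 11 August 2012.
None of the other events listed affects the running of the period under the stated rules.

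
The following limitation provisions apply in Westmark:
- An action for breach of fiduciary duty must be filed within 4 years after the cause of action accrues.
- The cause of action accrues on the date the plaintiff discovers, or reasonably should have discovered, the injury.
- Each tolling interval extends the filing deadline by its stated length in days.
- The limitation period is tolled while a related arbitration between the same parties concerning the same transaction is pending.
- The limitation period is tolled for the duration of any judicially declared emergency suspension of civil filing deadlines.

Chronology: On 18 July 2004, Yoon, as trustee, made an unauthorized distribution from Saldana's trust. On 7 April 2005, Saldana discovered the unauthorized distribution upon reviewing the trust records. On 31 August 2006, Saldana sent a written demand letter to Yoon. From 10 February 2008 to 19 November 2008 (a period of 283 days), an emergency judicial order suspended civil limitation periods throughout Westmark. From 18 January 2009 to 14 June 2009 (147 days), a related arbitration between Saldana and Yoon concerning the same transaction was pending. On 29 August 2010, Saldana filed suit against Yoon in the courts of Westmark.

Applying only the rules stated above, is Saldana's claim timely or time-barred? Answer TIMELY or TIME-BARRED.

The claim did not accrue until Saldana discovered the injury on 7 April 2005; the 18 July 2004 act date does not start the clock under the stated rule.
4 years from 7 April 2005 is 7 April 2009.
Because the emergency suspension of filing deadlines ran from 10 February 2008 to 19 November 2008, the deadline is extended by 283 days to 15 January 2010.
Because the pending related arbitration ran from 18 January 2009 to 14 June 2009, the deadline is extended by 147 days to 11 June 2010.
Nothing else in the chronology tolls or restarts the period.
Filing on 29 August 2010 missed the 11 June 2010 deadline — the action is time-barred.

TIME-BARRED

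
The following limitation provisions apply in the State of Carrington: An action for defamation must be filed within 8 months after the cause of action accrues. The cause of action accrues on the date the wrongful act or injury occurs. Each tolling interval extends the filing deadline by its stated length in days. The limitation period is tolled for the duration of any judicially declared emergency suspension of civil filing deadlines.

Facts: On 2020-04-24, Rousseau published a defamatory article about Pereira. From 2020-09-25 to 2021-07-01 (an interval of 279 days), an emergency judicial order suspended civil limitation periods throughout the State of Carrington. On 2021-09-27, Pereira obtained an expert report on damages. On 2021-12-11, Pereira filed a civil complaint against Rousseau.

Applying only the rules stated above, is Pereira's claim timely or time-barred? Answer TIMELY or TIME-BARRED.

The cause of action accrued on 2020-04-24, the date of the act.
Adding the 8 months base period to 2020-04-24 gives a deadline of 2020-12-24, before any tolling.
The period was tolled for 279 days by the emergency suspension of filing deadlines (2020-09-25 to 2021-07-01), pushing the deadline to 2021-09-29.
Nothing else in the chronology tolls or restarts the period.
The 2021-12-11 filing falls after the 2021-09-29 deadline; the claim is time-barred.

TIME-BARRED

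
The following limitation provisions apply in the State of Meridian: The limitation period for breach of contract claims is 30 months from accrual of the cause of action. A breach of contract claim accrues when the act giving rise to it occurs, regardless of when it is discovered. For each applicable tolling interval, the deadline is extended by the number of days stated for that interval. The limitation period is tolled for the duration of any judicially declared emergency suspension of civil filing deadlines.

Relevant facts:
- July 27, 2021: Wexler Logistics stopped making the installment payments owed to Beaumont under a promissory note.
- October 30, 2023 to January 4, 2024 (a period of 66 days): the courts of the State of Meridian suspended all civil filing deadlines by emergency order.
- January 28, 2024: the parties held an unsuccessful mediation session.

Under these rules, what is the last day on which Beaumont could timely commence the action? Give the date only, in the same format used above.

The claim accrued on July 27, 2021, when the wrongful act occurred.
Adding the 30 months base period to July 27, 2021 gives a deadline of January 27, 2024, before any tolling.
The emergency suspension of filing deadlines from October 30, 2023 to January 4, 2024 tolled the period for 66 days, extending the deadline to April 2, 2024.
The other events in the timeline have no effect on the limitation period under the stated rules.

April 2, 2024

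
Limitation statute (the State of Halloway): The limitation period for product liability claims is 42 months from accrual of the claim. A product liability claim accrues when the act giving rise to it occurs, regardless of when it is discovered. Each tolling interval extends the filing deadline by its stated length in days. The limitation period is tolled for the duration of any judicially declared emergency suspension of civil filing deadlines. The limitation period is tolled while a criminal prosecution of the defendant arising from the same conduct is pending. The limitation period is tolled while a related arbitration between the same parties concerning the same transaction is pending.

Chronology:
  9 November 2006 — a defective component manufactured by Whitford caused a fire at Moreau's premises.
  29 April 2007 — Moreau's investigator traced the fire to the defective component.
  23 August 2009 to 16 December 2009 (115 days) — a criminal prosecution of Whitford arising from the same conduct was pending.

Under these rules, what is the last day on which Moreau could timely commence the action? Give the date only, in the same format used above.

1 September 2010

Because the rule ties accrual to occurrence, the claim accrued on 9 November 2006, not on the 29 April 2007 discovery date.
The untolled deadline — 42 months after 9 November 2006 — is 9 May 2010.
Because the pending criminal prosecution ran from 23 August 2009 to 16 December 2009, the deadline is extended by 115 days to 1 September 2010.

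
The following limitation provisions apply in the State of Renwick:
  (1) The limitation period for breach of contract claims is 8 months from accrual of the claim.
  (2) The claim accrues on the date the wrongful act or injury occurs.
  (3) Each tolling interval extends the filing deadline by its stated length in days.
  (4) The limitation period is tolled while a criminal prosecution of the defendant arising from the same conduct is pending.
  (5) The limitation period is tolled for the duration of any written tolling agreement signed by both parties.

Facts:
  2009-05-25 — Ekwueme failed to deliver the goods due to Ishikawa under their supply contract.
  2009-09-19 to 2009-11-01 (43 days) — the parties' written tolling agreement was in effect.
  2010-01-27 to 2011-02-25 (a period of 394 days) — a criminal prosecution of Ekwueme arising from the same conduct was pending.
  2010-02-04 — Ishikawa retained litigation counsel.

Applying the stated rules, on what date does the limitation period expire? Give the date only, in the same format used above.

The limitation period began to run on 2009-05-25.
8 months from 2009-05-25 is 2010-01-25.
The written tolling agreement from 2009-09-19 to 2009-11-01 tolled the period for 43 days, extending the deadline to 2010-03-09.
Because the pending criminal prosecution ran from 2010-01-27 to 2011-02-25, the deadline is extended by 394 days to 2011-04-07.
The other events in the timeline have no effect on the limitation period under the stated rules.

2011-04-07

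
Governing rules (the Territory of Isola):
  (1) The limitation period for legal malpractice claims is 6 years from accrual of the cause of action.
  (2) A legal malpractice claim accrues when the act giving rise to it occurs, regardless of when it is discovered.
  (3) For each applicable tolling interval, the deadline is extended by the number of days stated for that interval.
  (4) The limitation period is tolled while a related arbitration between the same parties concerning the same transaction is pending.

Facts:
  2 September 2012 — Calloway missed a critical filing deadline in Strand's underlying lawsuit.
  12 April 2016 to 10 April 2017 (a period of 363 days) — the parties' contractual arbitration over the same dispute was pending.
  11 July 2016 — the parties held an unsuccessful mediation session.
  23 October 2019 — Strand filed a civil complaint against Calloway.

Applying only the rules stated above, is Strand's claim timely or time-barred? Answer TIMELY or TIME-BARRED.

The limitation period began to run on 2 September 2012.
The untolled deadline — 6 years after 2 September 2012 — is 2 September 2018.
The period was tolled for 363 days by the pending related arbitration (12 April 2016 to 10 April 2017), pushing the deadline to 31 August 2019.
The other events in the timeline have no effect on the limitation period under the stated rules.
The 23 October 2019 filing falls after the 31 August 2019 deadline; the claim is time-barred.

TIME-BARRED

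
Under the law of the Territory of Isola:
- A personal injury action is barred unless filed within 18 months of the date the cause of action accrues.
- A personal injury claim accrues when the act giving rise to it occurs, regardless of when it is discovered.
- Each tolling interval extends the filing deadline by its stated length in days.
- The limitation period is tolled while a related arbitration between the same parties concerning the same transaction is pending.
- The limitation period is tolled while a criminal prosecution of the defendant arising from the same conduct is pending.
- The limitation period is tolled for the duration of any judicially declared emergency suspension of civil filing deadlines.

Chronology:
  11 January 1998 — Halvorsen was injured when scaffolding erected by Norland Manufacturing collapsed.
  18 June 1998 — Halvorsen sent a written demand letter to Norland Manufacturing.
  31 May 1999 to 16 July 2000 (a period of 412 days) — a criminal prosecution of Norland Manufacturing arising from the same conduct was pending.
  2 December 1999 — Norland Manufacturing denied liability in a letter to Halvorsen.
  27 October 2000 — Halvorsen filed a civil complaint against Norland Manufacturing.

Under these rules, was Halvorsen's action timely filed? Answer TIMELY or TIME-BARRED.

The cause of action accrued on 11 January 1998, the date of the act.
18 months from 11 January 1998 is 11 July 1999.
The period was tolled for 412 days by the pending criminal prosecution (31 May 1999 to 16 July 2000), pushing the deadline to 26 August 2000.
None of the other events listed affects the running of the period under the stated rules.
The 27 October 2000 filing falls after the 26 August 2000 deadline; the claim is time-barred.

TIME-BARRED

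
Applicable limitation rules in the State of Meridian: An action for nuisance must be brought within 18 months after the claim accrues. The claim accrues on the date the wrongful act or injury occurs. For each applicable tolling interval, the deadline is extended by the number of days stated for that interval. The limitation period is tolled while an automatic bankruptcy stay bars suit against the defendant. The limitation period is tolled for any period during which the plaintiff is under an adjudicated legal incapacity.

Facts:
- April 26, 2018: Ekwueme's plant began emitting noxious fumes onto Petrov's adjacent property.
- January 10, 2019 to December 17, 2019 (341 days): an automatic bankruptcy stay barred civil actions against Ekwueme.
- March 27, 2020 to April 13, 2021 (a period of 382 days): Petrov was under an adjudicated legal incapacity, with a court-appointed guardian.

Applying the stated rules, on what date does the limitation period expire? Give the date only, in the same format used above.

October 18, 2021

The limitation period began to run on April 26, 2018.
18 months from April 26, 2018 is October 26, 2019.
The automatic bankruptcy stay from January 10, 2019 to December 17, 2019 tolled the period for 341 days, extending the deadline to October 1, 2020.
Because the plaintiff's legal incapacity ran from March 27, 2020 to April 13, 2021, the deadline is extended by 382 days to October 18, 2021.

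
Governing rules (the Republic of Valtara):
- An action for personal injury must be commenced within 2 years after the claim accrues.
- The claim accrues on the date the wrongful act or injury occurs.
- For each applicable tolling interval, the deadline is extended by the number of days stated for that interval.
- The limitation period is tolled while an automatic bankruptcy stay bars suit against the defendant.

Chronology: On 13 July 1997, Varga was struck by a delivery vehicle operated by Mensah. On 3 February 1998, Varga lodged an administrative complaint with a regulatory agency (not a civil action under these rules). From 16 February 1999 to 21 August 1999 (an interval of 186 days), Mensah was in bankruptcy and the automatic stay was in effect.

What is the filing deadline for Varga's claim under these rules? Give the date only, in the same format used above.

15 January 2000

The limitation period began to run on 13 July 1997.
Adding the 2 years base period to 13 July 1997 gives a deadline of 13 July 1999, before any tolling.
Because the automatic bankruptcy stay ran from 16 February 1999 to 21 August 1999, the deadline is extended by 186 days to 15 January 2000.
The other events in the timeline have no effect on the limitation period under the stated rules.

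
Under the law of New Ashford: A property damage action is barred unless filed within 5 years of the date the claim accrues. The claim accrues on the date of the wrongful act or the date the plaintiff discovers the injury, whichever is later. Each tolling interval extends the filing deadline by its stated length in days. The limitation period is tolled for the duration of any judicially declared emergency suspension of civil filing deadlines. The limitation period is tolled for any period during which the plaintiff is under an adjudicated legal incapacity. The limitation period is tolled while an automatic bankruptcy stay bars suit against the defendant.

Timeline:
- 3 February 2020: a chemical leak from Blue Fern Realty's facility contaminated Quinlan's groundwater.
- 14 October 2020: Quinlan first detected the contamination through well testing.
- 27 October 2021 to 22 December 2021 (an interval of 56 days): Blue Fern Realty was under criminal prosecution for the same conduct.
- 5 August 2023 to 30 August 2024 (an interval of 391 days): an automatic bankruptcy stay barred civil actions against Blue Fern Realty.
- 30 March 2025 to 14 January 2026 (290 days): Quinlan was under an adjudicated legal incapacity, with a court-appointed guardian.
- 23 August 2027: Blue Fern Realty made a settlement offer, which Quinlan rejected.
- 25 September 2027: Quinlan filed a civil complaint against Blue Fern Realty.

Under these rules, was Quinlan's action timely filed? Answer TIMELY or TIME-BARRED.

TIME-BARRED

The claim accrued on 14 October 2020 — the later of the 3 February 2020 act and the 14 October 2020 discovery.
5 years from 14 October 2020 is 14 October 2025.
Because the automatic bankruptcy stay ran from 5 August 2023 to 30 August 2024, the deadline is extended by 391 days to 9 November 2026.
The plaintiff's legal incapacity from 30 March 2025 to 14 January 2026 tolled the period for 290 days, extending the deadline to 26 August 2027.
Although a criminal prosecution ran from 27 October 2021 to 22 December 2021, the stated rules do not make that a tolling event, so it is disregarded.
None of the other events listed affects the running of the period under the stated rules.
Quinlan filed on 25 September 2027, after the 26 August 2027 deadline, so the action is time-barred.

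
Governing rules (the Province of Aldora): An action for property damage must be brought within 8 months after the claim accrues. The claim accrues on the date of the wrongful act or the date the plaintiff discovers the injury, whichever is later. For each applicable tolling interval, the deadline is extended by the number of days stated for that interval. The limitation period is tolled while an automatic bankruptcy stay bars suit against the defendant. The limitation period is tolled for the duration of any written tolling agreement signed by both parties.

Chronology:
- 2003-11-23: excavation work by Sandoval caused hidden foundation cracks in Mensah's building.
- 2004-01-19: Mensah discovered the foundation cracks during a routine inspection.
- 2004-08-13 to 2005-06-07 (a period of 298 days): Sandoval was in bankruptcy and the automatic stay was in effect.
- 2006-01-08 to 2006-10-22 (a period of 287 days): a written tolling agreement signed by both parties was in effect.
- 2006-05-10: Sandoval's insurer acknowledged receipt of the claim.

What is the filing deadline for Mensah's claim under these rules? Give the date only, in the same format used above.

The claim accrued on 2004-01-19 — the later of the 2003-11-23 act and the 2004-01-19 discovery.
Adding the 8 months base period to 2004-01-19 gives a deadline of 2004-09-19, before any tolling.
The period was tolled for 298 days by the automatic bankruptcy stay (2004-08-13 to 2005-06-07), pushing the deadline to 2005-07-14.
The written tolling agreement from 2006-01-08 to 2006-10-22 began after the period had already run on 2005-07-14, so it has no tolling effect.
None of the other events listed affects the running of the period under the stated rules.

2005-07-14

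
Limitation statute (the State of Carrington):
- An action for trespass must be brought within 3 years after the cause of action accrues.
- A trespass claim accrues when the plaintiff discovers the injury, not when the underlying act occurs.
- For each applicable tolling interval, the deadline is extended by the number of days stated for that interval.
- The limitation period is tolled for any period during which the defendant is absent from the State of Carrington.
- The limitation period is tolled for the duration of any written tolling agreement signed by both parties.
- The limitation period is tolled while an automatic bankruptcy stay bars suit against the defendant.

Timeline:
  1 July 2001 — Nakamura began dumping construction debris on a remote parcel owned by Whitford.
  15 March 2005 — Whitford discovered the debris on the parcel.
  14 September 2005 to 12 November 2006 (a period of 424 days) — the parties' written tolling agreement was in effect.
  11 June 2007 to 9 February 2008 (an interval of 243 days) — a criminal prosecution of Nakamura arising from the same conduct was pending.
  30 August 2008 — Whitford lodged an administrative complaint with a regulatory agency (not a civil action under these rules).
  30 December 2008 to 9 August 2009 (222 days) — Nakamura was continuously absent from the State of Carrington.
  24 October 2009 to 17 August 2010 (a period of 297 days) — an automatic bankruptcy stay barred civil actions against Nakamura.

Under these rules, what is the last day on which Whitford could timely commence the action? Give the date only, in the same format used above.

Accrual is tied to discovery, so the period began on 15 March 2005 rather than on 1 July 2001 when the act occurred.
The untolled deadline — 3 years after 15 March 2005 — is 15 March 2008.
The written tolling agreement from 14 September 2005 to 12 November 2006 tolled the period for 424 days, extending the deadline to 13 May 2009.
The period was tolled for 222 days by the defendant's absence from the jurisdiction (30 December 2008 to 9 August 2009), pushing the deadline to 21 December 2009.
The automatic bankruptcy stay from 24 October 2009 to 17 August 2010 tolled the period for 297 days, extending the deadline to 14 October 2010.
Although a criminal prosecution ran from 11 June 2007 to 9 February 2008, the stated rules do not make that a tolling event, so it is disregarded.
Nothing else in the chronology tolls or restarts the period.

14 October 2010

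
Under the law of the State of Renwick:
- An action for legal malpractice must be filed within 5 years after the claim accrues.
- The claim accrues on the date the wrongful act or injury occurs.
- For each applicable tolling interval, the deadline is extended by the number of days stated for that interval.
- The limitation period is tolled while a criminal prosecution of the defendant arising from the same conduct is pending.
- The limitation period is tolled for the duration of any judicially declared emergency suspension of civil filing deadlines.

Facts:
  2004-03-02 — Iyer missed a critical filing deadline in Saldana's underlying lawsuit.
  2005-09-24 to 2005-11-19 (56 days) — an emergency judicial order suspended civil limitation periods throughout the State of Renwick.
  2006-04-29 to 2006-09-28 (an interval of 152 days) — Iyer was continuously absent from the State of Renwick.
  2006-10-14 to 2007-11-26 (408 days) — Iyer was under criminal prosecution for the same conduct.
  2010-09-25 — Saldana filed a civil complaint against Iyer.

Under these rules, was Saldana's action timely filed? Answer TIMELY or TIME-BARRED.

The claim accrued on 2004-03-02, the date of the act.
5 years from 2004-03-02 is 2009-03-02.
The period was tolled for 56 days by the emergency suspension of filing deadlines (2005-09-24 to 2005-11-19), pushing the deadline to 2009-04-27.
The period was tolled for 408 days by the pending criminal prosecution (2006-10-14 to 2007-11-26), pushing the deadline to 2010-06-09.
No stated provision tolls the period for the defendant's absence, so the interval from 2006-04-29 to 2006-09-28 has no effect on the deadline.
Filing on 2010-09-25 missed the 2010-06-09 deadline — the action is time-barred.

TIME-BARRED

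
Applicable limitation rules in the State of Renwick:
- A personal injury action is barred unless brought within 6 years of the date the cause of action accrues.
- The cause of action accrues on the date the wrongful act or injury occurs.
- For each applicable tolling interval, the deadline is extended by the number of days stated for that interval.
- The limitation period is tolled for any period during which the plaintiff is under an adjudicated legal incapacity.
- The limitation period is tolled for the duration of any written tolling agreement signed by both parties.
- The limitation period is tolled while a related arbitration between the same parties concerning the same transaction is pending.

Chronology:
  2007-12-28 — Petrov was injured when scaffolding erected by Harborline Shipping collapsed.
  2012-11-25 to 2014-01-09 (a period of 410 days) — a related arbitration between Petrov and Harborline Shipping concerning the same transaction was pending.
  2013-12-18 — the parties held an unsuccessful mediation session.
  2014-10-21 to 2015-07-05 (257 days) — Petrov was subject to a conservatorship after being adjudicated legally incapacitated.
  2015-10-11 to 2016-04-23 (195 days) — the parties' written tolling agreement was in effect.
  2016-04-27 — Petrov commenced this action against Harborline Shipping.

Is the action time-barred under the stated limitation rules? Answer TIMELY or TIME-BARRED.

TIMELY

The claim accrued on 2007-12-28, when the wrongful act occurred.
Adding the 6 years base period to 2007-12-28 gives a deadline of 2013-12-28, before any tolling.
The pending related arbitration from 2012-11-25 to 2014-01-09 tolled the period for 410 days, extending the deadline to 2015-02-11.
Because the plaintiff's legal incapacity ran from 2014-10-21 to 2015-07-05, the deadline is extended by 257 days to 2015-10-26.
The written tolling agreement from 2015-10-11 to 2016-04-23 tolled the period for 195 days, extending the deadline to 2016-05-08.
The other events in the timeline have no effect on the limitation period under the stated rules.
Filing on 2016-04-27 beat the 2016-05-08 deadline — the action is timely.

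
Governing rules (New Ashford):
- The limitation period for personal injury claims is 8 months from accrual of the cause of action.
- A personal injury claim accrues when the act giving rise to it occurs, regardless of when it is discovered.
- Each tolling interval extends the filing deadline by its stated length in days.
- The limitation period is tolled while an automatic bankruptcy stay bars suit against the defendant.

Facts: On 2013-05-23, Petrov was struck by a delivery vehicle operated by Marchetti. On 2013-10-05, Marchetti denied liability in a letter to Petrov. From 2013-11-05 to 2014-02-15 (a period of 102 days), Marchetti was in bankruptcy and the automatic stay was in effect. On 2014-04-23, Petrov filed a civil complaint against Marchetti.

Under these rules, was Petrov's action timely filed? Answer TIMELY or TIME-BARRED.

The limitation period began to run on 2013-05-23.
8 months from 2013-05-23 is 2014-01-23.
The period was tolled for 102 days by the automatic bankruptcy stay (2013-11-05 to 2014-02-15), pushing the deadline to 2014-05-05.
The other events in the timeline have no effect on the limitation period under the stated rules.
The 2014-04-23 filing precedes the 2014-05-05 deadline; the claim is timely.

TIMELY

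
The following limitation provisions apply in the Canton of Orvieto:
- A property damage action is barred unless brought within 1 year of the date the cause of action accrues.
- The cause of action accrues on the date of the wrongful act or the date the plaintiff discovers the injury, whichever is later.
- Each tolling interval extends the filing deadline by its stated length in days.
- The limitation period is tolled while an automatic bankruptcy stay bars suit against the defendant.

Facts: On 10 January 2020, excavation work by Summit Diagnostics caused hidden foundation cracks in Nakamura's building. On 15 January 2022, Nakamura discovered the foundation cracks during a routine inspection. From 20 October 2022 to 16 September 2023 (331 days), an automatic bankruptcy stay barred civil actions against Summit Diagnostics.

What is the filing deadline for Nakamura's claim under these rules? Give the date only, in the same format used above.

Because discovery on 15 January 2022 post-dates the 10 January 2020 act, accrual under the later-of rule falls on 15 January 2022.
Adding the 1 year base period to 15 January 2022 gives a deadline of 15 January 2023, before any tolling.
The automatic bankruptcy stay from 20 October 2022 to 16 September 2023 tolled the period for 331 days, extending the deadline to 12 December 2023.

12 December 2023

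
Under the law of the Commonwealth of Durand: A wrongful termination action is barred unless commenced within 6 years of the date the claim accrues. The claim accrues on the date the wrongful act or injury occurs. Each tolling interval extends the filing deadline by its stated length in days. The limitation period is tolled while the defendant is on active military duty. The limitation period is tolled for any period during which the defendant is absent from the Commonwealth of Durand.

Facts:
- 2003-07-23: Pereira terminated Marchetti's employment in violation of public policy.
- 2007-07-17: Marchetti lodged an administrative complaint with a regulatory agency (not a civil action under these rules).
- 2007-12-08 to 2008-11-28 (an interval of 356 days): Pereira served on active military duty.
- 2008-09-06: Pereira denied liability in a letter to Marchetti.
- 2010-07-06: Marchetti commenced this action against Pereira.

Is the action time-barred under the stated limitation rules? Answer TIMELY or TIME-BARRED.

TIMELY

The limitation period began to run on 2003-07-23.
Adding the 6 years base period to 2003-07-23 gives a deadline of 2009-07-23, before any tolling.
The period was tolled for 356 days by the defendant's active military service (2007-12-08 to 2008-11-28), pushing the deadline to 2010-07-14.
None of the other events listed affects the running of the period under the stated rules.
Marchetti filed on 2010-07-06, before the 2010-07-14 deadline, so the action is timely.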